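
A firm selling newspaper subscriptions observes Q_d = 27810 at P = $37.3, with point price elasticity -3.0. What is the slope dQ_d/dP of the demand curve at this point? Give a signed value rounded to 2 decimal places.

Ed = (dQ_d/dP)·(P/Q_d) ⇒ dQ_d/dP = Ed·Q_d/P = (-3.0)·27810/37.3 = -2236.7292…

-2236.73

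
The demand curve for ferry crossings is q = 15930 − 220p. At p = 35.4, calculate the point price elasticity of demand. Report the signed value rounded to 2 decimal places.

-0.96

dq/dp = −220. At p = 35.4, q = 15930 − 220(35.4) = 8142.
Ed = (dq/dp)·(p/q) = −220 × (35.4/8142) = -0.9565…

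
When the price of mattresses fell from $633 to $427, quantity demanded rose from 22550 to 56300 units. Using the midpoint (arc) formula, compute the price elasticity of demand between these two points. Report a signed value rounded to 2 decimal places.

-2.20

%ΔQ = (56300 − 22550) / [(22550 + 56300)/2] = 33750/39425 = 0.856055…
%ΔP = (427 − 633) / [(633 + 427)/2] = -206/530 = -0.388679…
Arc Ed = %ΔQ / %ΔP = (33750/39425) / (-206/530) = -2.2024…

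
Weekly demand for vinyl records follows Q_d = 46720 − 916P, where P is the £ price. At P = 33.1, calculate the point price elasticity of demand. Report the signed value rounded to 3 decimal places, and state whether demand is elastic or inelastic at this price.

-1.849; elastic

dQ_d/dP = −916. At P = 33.1, Q_d = 46720 − 916(33.1) = 16400.4.
Ed = (dQ_d/dP)·(P/Q_d) = −916 × (33.1/16400.4) = -1.84871…
|Ed| = 1.849 > 1, so demand is elastic.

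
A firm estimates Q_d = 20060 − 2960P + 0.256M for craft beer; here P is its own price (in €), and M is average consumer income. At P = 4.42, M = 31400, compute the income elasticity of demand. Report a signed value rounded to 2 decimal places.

0.54

At the given values, Q_d = 20060 − 2960(4.42) + 0.256(31400) = 15015.2.
∂Q_d/∂M = 0.256.
E = (0.256) × (31400/15015.2) = 0.5353…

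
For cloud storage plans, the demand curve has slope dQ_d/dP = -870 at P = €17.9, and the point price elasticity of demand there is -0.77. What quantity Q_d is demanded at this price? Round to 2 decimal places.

20224.68

Ed = (dQ_d/dP)·(P/Q_d) ⇒ Q_d = (dQ_d/dP)·P/Ed = (-870)·17.9/(-0.77) = 20224.6753…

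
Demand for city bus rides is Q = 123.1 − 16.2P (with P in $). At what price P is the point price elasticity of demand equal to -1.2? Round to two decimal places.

4.14

Ed = −16.2P/(123.1 − 16.2P). Set this equal to -1.2:
16.2P = 1.2·(123.1 − 16.2P) ⇒ 16.2P(1 + 1.2) = 1.2·123.1
P = 1.2·123.1 / (16.2·2.2) = 4.1447…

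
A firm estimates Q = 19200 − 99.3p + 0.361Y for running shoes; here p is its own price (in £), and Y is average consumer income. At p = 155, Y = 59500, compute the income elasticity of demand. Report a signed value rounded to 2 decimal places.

At the given values, Q = 19200 − 99.3(155) + 0.361(59500) = 25288.
∂Q/∂Y = 0.361.
E = (0.361) × (59500/25288) = 0.8493…

0.85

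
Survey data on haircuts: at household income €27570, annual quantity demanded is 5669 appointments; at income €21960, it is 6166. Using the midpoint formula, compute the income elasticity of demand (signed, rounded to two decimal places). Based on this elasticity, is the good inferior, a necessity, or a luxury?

%ΔQ = (6166 − 5669)/[( 5669 + 6166)/2] = 497/5917.5 = 0.083988…
%ΔIncome = (21960 − 27570)/[( 27570 + 21960)/2] = -5610/24765 = -0.226529…
E_income = (497/5917.5) / (-5610/24765) = -0.3707…
E_income < 0 ⇒ inferior good.

-0.37; inferior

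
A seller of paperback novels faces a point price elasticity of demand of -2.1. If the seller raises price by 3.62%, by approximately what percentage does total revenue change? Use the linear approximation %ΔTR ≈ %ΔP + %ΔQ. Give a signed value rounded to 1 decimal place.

-4.0%

%ΔQ ≈ Ed × %ΔP = (-2.1) × (+3.62%) = -7.6020%
%ΔTR ≈ %ΔP + %ΔQ = (+3.62%) + (-7.6020%) = -3.9820%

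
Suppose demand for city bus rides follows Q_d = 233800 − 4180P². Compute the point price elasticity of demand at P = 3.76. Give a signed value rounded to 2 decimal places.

-0.68

dQ_d/dP = −2·4180·P = -31433.6. At P = 3.76, Q_d = 174704.832.
Ed = (dQ_d/dP)·(P/Q_d) = (-31433.6) × (3.76/174704.832) = -0.6765…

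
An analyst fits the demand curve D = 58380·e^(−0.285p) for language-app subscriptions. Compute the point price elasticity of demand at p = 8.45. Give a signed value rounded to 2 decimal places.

dD/dp = −0.285·D = -1496.99. At p = 8.45, D = 5252.6.
Ed = (dD/dp)·(p/D) = (-1496.99) × (8.45/5252.6) = -2.4082…

-2.41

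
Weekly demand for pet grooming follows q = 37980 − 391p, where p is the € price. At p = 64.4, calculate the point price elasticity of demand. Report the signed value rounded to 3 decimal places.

-1.967

dq/dp = −391. At p = 64.4, q = 37980 − 391(64.4) = 12799.6.
Ed = (dq/dp)·(p/q) = −391 × (64.4/12799.6) = -1.96728…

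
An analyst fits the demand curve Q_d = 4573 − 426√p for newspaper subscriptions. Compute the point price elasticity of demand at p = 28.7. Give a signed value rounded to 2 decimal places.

-0.50

dQ_d/dp = −426/(2√p) = -39.7593. At p = 28.7, Q_d = 2290.82.
Ed = (dQ_d/dp)·(p/Q_d) = (-39.7593) × (28.7/2290.82) = -0.4981…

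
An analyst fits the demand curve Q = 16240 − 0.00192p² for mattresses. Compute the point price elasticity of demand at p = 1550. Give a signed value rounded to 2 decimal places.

dQ/dp = −2·0.00192·p = -5.952. At p = 1550, Q = 11627.2.
Ed = (dQ/dp)·(p/Q) = (-5.952) × (1550/11627.2) = -0.7934…

-0.79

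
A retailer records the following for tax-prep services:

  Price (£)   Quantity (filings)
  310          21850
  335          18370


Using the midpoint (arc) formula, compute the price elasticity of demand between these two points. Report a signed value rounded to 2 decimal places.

%ΔQ = (18370 − 21850) / [(21850 + 18370)/2] = -3480/20110 = -0.173048…
%ΔP = (335 − 310) / [(310 + 335)/2] = 25/322.5 = 0.077519…
Arc Ed = %ΔQ / %ΔP = (-3480/20110) / (25/322.5) = -2.2323…

-2.23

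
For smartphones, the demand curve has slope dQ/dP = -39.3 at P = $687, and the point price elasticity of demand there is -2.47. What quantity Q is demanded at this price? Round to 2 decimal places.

10930.81

Ed = (dQ/dP)·(P/Q) ⇒ Q = (dQ/dP)·P/Ed = (-39.3)·687/(-2.47) = 10930.8097…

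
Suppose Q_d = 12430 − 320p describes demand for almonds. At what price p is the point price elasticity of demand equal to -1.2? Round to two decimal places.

Ed = −320p/(12430 − 320p). Set this equal to -1.2:
320p = 1.2·(12430 − 320p) ⇒ 320p(1 + 1.2) = 1.2·12430
p = 1.2·12430 / (320·2.2) = 21.1875

21.19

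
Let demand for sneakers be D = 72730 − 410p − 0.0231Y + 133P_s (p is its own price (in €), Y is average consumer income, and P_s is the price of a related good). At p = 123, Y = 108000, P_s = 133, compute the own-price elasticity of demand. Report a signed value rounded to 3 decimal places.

-1.345

At the given values, D = 72730 − 410(123) − 0.0231(108000) + 133(133) = 37494.2.
∂D/∂p = −410.
E = (-410) × (123/37494.2) = -1.34500…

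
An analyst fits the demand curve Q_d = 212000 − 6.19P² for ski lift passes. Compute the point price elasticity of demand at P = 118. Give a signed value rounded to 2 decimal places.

-1.37

dQ_d/dP = −2·6.19·P = -1460.84. At P = 118, Q_d = 125810.44.
Ed = (dQ_d/dP)·(P/Q_d) = (-1460.84) × (118/125810.44) = -1.3701…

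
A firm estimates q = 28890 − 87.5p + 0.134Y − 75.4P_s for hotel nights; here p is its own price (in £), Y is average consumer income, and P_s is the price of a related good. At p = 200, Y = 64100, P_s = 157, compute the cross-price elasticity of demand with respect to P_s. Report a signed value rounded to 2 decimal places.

-1.45

At the given values, q = 28890 − 87.5(200) + 0.134(64100) − 75.4(157) = 8141.6.
∂q/∂P_s = -75.4.
E = (-75.4) × (157/8141.6) = -1.4539…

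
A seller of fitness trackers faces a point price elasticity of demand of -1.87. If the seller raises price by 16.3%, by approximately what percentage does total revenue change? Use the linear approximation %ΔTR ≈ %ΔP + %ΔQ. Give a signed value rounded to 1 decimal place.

-14.2%

%ΔQ ≈ Ed × %ΔP = (-1.87) × (+16.3%) = -30.4810%
%ΔTR ≈ %ΔP + %ΔQ = (+16.3%) + (-30.4810%) = -14.1810%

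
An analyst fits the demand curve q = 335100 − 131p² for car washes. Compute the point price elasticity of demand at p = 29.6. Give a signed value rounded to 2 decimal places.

-1.04

dq/dp = −2·131·p = -7755.2. At p = 29.6, q = 220323.04.
Ed = (dq/dp)·(p/q) = (-7755.2) × (29.6/220323.04) = -1.0418…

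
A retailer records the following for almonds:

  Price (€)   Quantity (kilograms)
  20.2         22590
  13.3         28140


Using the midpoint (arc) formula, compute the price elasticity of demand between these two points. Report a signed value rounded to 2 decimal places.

-0.53

%ΔQ = (28140 − 22590) / [(22590 + 28140)/2] = 5550/25365 = 0.218805…
%ΔP = (13.3 − 20.2) / [(20.2 + 13.3)/2] = -6.9/16.75 = -0.411940…
Arc Ed = %ΔQ / %ΔP = (5550/25365) / (-6.9/16.75) = -0.5311…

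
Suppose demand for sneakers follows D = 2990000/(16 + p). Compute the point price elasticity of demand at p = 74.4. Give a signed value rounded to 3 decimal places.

dD/dp = −2990000/(16 + p)² = -365.876. At p = 74.4, D = 33075.2.
Ed = (dD/dp)·(p/D) = (-365.876) × (74.4/33075.2) = -0.82300…

-0.823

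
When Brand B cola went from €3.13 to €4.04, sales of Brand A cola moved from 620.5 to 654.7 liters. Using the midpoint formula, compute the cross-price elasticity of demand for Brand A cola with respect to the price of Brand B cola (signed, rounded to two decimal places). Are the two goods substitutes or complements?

%ΔQ_{Brand A cola} = (654.7 − 620.5)/avg = 34.2/637.6 = 0.053638…
%ΔP_{Brand B cola} = (4.04 − 3.13)/avg = 0.91/3.585 = 0.253835…
E_cross = (34.2/637.6) / (0.91/3.585) = 0.2113…
E_cross > 0 ⇒ the goods are substitutes.

0.21; substitutes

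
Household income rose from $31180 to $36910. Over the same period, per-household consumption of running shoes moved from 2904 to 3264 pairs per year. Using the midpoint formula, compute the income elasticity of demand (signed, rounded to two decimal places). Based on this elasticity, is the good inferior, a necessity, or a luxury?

%ΔQ = (3264 − 2904)/[( 2904 + 3264)/2] = 360/3084 = 0.116731…
%ΔIncome = (36910 − 31180)/[( 31180 + 36910)/2] = 5730/34045 = 0.168306…
E_income = (360/3084) / (5730/34045) = 0.6935…
0 < E_income < 1 ⇒ normal good, necessity.

0.69; necessity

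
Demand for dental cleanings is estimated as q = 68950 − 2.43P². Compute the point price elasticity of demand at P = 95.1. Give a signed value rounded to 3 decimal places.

dq/dP = −2·2.43·P = -462.186. At P = 95.1, q = 46973.0557.
Ed = (dq/dP)·(P/q) = (-462.186) × (95.1/46973.0557) = -0.93572…

-0.936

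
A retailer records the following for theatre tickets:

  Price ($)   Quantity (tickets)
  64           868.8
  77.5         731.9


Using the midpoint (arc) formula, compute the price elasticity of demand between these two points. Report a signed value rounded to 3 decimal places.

%ΔQ = (731.9 − 868.8) / [(868.8 + 731.9)/2] = -136.9/800.35 = -0.171050…
%ΔP = (77.5 − 64) / [(64 + 77.5)/2] = 13.5/70.75 = 0.190812…
Arc Ed = %ΔQ / %ΔP = (-136.9/800.35) / (13.5/70.75) = -0.89642…

-0.896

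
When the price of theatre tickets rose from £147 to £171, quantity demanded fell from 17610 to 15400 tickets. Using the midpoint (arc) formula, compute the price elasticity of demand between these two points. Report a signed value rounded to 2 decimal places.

-0.89

%ΔQ = (15400 − 17610) / [(17610 + 15400)/2] = -2210/16505 = -0.133898…
%ΔP = (171 − 147) / [(147 + 171)/2] = 24/159 = 0.150943…
Arc Ed = %ΔQ / %ΔP = (-2210/16505) / (24/159) = -0.8870…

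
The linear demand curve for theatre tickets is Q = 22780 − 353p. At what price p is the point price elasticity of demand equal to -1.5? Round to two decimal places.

Ed = −353p/(22780 − 353p). Set this equal to -1.5:
353p = 1.5·(22780 − 353p) ⇒ 353p(1 + 1.5) = 1.5·22780
p = 1.5·22780 / (353·2.5) = 38.7195…

38.72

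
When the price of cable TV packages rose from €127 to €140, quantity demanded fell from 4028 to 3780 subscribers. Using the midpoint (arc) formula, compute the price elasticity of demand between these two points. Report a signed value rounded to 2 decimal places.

-0.65

%ΔQ = (3780 − 4028) / [(4028 + 3780)/2] = -248/3904 = -0.063524…
%ΔP = (140 − 127) / [(127 + 140)/2] = 13/133.5 = 0.097378…
Arc Ed = %ΔQ / %ΔP = (-248/3904) / (13/133.5) = -0.6523…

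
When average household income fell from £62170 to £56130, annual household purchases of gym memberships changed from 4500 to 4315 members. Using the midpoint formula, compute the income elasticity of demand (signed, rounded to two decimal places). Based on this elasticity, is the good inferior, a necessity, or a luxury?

%ΔQ = (4315 − 4500)/[( 4500 + 4315)/2] = -185/4407.5 = -0.041973…
%ΔIncome = (56130 − 62170)/[( 62170 + 56130)/2] = -6040/59150 = -0.102113…
E_income = (-185/4407.5) / (-6040/59150) = 0.4110…
0 < E_income < 1 ⇒ normal good, necessity.

0.41; necessity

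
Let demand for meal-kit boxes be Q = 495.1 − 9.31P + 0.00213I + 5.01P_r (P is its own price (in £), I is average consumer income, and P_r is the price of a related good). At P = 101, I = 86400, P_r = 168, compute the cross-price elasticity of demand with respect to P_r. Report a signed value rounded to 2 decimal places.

At the given values, Q = 495.1 − 9.31(101) + 0.00213(86400) + 5.01(168) = 580.502.
∂Q/∂P_r = 5.01.
E = (5.01) × (168/580.502) = 1.4499…

1.45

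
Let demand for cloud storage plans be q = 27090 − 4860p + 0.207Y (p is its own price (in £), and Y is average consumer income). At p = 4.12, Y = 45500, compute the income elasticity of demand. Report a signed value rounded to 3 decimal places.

At the given values, q = 27090 − 4860(4.12) + 0.207(45500) = 16485.3.
∂q/∂Y = 0.207.
E = (0.207) × (45500/16485.3) = 0.57132…

0.571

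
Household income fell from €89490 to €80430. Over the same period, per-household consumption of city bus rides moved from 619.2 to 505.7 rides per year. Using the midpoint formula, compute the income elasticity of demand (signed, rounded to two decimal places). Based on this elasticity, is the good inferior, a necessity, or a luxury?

1.89; luxury

%ΔQ = (505.7 − 619.2)/[( 619.2 + 505.7)/2] = -113.5/562.45 = -0.201795…
%ΔIncome = (80430 − 89490)/[( 89490 + 80430)/2] = -9060/84960 = -0.106638…
E_income = (-113.5/562.45) / (-9060/84960) = 1.8923…
E_income > 1 ⇒ normal good, luxury.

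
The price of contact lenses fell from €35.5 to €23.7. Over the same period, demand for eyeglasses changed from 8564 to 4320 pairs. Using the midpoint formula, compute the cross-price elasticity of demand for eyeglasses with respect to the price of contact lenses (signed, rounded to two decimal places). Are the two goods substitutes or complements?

1.65; substitutes

%ΔQ_{eyeglasses} = (4320 − 8564)/avg = -4244/6442 = -0.658801…
%ΔP_{contact lenses} = (23.7 − 35.5)/avg = -11.8/29.6 = -0.398648…
E_cross = (-4244/6442) / (-11.8/29.6) = 1.6525…
E_cross > 0 ⇒ the goods are substitutes.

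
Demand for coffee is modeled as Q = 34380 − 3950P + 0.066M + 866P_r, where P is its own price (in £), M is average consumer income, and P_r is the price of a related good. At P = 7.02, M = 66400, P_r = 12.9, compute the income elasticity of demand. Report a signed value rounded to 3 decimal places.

0.197

At the given values, Q = 34380 − 3950(7.02) + 0.066(66400) + 866(12.9) = 22204.8.
∂Q/∂M = 0.066.
E = (0.066) × (66400/22204.8) = 0.19736…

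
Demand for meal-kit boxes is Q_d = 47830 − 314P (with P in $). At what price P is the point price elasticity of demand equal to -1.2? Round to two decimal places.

Ed = −314P/(47830 − 314P). Set this equal to -1.2:
314P = 1.2·(47830 − 314P) ⇒ 314P(1 + 1.2) = 1.2·47830
P = 1.2·47830 / (314·2.2) = 83.0862…

83.09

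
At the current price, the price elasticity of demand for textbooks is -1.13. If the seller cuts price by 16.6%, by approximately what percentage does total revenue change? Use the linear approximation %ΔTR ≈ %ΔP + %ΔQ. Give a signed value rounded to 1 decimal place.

+2.2%

%ΔQ ≈ Ed × %ΔP = (-1.13) × (-16.6%) = +18.7580%
%ΔTR ≈ %ΔP + %ΔQ = (-16.6%) + (+18.7580%) = +2.1580%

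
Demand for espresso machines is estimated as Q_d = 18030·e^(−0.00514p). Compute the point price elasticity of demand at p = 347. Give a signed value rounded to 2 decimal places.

-1.78

dQ_d/dp = −0.00514·Q_d = -15.5726. At p = 347, Q_d = 3029.68.
Ed = (dQ_d/dp)·(p/Q_d) = (-15.5726) × (347/3029.68) = -1.7835…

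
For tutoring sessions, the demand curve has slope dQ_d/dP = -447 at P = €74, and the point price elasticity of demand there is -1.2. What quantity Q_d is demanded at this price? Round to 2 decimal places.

Ed = (dQ_d/dP)·(P/Q_d) ⇒ Q_d = (dQ_d/dP)·P/Ed = (-447)·74/(-1.2) = 27565

27565.00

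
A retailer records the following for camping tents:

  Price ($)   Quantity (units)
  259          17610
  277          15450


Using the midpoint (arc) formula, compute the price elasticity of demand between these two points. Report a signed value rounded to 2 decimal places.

%ΔQ = (15450 − 17610) / [(17610 + 15450)/2] = -2160/16530 = -0.130671…
%ΔP = (277 − 259) / [(259 + 277)/2] = 18/268 = 0.067164…
Arc Ed = %ΔQ / %ΔP = (-2160/16530) / (18/268) = -1.9455…

-1.95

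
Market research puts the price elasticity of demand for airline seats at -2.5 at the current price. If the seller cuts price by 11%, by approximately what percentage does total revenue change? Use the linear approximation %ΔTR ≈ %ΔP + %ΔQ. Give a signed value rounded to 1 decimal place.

%ΔQ ≈ Ed × %ΔP = (-2.5) × (-11%) = +27.5000%
%ΔTR ≈ %ΔP + %ΔQ = (-11%) + (+27.5000%) = +16.5000%

+16.5%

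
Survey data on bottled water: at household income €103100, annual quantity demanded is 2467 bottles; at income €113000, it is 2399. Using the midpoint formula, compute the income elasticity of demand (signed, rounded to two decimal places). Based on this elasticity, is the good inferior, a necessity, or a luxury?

-0.31; inferior

%ΔQ = (2399 − 2467)/[( 2467 + 2399)/2] = -68/2433 = -0.027949…
%ΔIncome = (113000 − 103100)/[( 103100 + 113000)/2] = 9900/108050 = 0.091624…
E_income = (-68/2433) / (9900/108050) = -0.3050…
E_income < 0 ⇒ inferior good.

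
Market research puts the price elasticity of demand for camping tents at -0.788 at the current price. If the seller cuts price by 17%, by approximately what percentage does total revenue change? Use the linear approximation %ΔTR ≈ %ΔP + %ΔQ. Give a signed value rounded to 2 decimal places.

%ΔQ ≈ Ed × %ΔP = (-0.788) × (-17%) = +13.3960%
%ΔTR ≈ %ΔP + %ΔQ = (-17%) + (+13.3960%) = -3.6040%

-3.60%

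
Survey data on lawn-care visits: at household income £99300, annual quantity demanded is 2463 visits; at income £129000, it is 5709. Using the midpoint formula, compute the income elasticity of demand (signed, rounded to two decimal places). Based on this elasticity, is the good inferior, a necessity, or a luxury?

3.05; luxury

%ΔQ = (5709 − 2463)/[( 2463 + 5709)/2] = 3246/4086 = 0.794419…
%ΔIncome = (129000 − 99300)/[( 99300 + 129000)/2] = 29700/114150 = 0.260183…
E_income = (3246/4086) / (29700/114150) = 3.0533…
E_income > 1 ⇒ normal good, luxury.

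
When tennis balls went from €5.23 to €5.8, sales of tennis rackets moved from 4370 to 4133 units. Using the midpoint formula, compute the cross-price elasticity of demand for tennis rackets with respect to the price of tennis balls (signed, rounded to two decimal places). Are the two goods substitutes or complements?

-0.54; complements

%ΔQ_{tennis rackets} = (4133 − 4370)/avg = -237/4251.5 = -0.055745…
%ΔP_{tennis balls} = (5.8 − 5.23)/avg = 0.57/5.515 = 0.103354…
E_cross = (-237/4251.5) / (0.57/5.515) = -0.5393…
E_cross < 0 ⇒ the goods are complements.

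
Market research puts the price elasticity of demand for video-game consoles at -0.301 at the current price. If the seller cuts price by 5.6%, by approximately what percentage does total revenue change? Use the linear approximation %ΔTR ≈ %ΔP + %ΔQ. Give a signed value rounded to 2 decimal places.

%ΔQ ≈ Ed × %ΔP = (-0.301) × (-5.6%) = +1.6856%
%ΔTR ≈ %ΔP + %ΔQ = (-5.6%) + (+1.6856%) = -3.9144%

-3.91%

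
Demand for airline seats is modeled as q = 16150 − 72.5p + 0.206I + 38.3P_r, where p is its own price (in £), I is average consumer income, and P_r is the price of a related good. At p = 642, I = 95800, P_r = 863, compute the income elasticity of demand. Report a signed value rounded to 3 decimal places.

0.881

At the given values, q = 16150 − 72.5(642) + 0.206(95800) + 38.3(863) = 22392.7.
∂q/∂I = 0.206.
E = (0.206) × (95800/22392.7) = 0.88130…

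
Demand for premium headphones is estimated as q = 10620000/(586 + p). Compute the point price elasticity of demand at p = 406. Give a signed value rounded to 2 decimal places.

dq/dp = −10620000/(586 + p)² = -10.792. At p = 406, q = 10705.6.
Ed = (dq/dp)·(p/q) = (-10.792) × (406/10705.6) = -0.4092…

-0.41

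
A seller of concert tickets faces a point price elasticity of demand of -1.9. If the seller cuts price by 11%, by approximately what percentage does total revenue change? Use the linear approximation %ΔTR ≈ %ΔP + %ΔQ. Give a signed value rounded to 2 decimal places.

%ΔQ ≈ Ed × %ΔP = (-1.9) × (-11%) = +20.9000%
%ΔTR ≈ %ΔP + %ΔQ = (-11%) + (+20.9000%) = +9.9000%

+9.90%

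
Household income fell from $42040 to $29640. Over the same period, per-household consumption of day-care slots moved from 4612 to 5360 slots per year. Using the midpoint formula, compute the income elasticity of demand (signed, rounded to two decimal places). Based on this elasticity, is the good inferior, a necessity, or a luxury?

%ΔQ = (5360 − 4612)/[( 4612 + 5360)/2] = 748/4986 = 0.150020…
%ΔIncome = (29640 − 42040)/[( 42040 + 29640)/2] = -12400/35840 = -0.345982…
E_income = (748/4986) / (-12400/35840) = -0.4336…
E_income < 0 ⇒ inferior good.

-0.43; inferior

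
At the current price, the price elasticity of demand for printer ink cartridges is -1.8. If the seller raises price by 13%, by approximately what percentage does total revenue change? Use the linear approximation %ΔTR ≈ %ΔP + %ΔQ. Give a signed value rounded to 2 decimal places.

-10.40%

%ΔQ ≈ Ed × %ΔP = (-1.8) × (+13%) = -23.4000%
%ΔTR ≈ %ΔP + %ΔQ = (+13%) + (-23.4000%) = -10.4000%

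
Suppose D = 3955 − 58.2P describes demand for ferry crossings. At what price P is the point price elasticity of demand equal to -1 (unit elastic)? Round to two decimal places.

33.98

Ed = −58.2P/(3955 − 58.2P). Set this equal to -1:
58.2P = 1·(3955 − 58.2P) ⇒ 58.2P(1 + 1) = 1·3955
P = 1·3955 / (58.2·2) = 33.9776…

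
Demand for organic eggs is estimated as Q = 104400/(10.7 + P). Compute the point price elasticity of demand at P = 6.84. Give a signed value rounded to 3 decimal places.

-0.390

dQ/dP = −104400/(10.7 + P)² = -339.345. At P = 6.84, Q = 5952.11.
Ed = (dQ/dP)·(P/Q) = (-339.345) × (6.84/5952.11) = -0.38996…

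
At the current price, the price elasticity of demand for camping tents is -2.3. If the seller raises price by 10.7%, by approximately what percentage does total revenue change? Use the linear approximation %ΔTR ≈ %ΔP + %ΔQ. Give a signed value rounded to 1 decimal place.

%ΔQ ≈ Ed × %ΔP = (-2.3) × (+10.7%) = -24.6100%
%ΔTR ≈ %ΔP + %ΔQ = (+10.7%) + (-24.6100%) = -13.9100%

-13.9%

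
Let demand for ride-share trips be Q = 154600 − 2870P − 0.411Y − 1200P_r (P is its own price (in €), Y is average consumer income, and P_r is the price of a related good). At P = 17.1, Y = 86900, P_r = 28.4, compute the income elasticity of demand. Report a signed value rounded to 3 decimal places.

At the given values, Q = 154600 − 2870(17.1) − 0.411(86900) − 1200(28.4) = 35727.1.
∂Q/∂Y = -0.411.
E = (-0.411) × (86900/35727.1) = -0.99968…

-1.000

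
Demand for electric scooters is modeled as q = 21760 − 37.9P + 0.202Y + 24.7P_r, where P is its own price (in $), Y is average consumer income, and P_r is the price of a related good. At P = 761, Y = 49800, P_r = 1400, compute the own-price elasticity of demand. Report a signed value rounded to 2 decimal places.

-0.77

At the given values, q = 21760 − 37.9(761) + 0.202(49800) + 24.7(1400) = 37557.7.
∂q/∂P = −37.9.
E = (-37.9) × (761/37557.7) = -0.7679…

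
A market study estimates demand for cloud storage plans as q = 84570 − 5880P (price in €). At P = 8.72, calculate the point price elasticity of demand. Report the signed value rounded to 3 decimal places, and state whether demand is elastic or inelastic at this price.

-1.540; elastic

dq/dP = −5880. At P = 8.72, q = 84570 − 5880(8.72) = 33296.4.
Ed = (dq/dP)·(P/q) = −5880 × (8.72/33296.4) = -1.53991…
|Ed| = 1.540 > 1, so demand is elastic.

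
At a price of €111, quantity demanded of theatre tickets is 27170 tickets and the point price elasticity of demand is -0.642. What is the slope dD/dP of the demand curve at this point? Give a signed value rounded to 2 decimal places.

-157.15

Ed = (dD/dP)·(P/D) ⇒ dD/dP = Ed·D/P = (-0.642)·27170/111 = -157.1454…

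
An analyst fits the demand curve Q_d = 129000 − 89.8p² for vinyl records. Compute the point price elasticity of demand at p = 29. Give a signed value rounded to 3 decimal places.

-2.824

dQ_d/dp = −2·89.8·p = -5208.4. At p = 29, Q_d = 53478.2.
Ed = (dQ_d/dp)·(p/Q_d) = (-5208.4) × (29/53478.2) = -2.82439…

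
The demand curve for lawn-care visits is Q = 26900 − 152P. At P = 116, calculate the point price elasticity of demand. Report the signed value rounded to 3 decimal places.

dQ/dP = −152. At P = 116, Q = 26900 − 152(116) = 9268.
Ed = (dQ/dP)·(P/Q) = −152 × (116/9268) = -1.90246…

-1.902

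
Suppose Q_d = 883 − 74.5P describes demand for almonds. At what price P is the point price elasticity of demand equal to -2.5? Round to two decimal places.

8.47

Ed = −74.5P/(883 − 74.5P). Set this equal to -2.5:
74.5P = 2.5·(883 − 74.5P) ⇒ 74.5P(1 + 2.5) = 2.5·883
P = 2.5·883 / (74.5·3.5) = 8.4659…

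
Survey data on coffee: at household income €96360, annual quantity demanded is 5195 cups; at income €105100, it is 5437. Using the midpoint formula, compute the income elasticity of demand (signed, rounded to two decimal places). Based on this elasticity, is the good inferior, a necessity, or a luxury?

%ΔQ = (5437 − 5195)/[( 5195 + 5437)/2] = 242/5316 = 0.045522…
%ΔIncome = (105100 − 96360)/[( 96360 + 105100)/2] = 8740/100730 = 0.086766…
E_income = (242/5316) / (8740/100730) = 0.5246…
0 < E_income < 1 ⇒ normal good, necessity.

0.52; necessity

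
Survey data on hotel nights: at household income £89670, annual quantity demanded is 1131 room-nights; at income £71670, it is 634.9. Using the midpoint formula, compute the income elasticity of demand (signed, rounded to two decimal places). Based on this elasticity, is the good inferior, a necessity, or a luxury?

%ΔQ = (634.9 − 1131)/[( 1131 + 634.9)/2] = -496.1/882.95 = -0.561866…
%ΔIncome = (71670 − 89670)/[( 89670 + 71670)/2] = -18000/80670 = -0.223131…
E_income = (-496.1/882.95) / (-18000/80670) = 2.5180…
E_income > 1 ⇒ normal good, luxury.

2.52; luxury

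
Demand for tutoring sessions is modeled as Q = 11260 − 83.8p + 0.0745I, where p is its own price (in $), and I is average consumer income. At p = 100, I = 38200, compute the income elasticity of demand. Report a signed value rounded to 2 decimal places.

At the given values, Q = 11260 − 83.8(100) + 0.0745(38200) = 5725.9.
∂Q/∂I = 0.0745.
E = (0.0745) × (38200/5725.9) = 0.4970…

0.50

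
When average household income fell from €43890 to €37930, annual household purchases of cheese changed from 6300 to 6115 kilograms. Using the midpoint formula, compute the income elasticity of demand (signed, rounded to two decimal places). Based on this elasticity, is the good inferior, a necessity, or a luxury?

%ΔQ = (6115 − 6300)/[( 6300 + 6115)/2] = -185/6207.5 = -0.029802…
%ΔIncome = (37930 − 43890)/[( 43890 + 37930)/2] = -5960/40910 = -0.145685…
E_income = (-185/6207.5) / (-5960/40910) = 0.2045…
0 < E_income < 1 ⇒ normal good, necessity.

0.20; necessity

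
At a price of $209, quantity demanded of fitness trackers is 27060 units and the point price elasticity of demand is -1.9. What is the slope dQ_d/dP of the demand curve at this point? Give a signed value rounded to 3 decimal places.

-246.000

Ed = (dQ_d/dP)·(P/Q_d) ⇒ dQ_d/dP = Ed·Q_d/P = (-1.9)·27060/209 = -246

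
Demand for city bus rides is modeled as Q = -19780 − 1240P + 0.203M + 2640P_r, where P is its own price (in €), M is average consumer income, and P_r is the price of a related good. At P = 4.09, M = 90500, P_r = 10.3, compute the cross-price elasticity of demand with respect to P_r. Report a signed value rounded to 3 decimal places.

1.313

At the given values, Q = -19780 − 1240(4.09) + 0.203(90500) + 2640(10.3) = 20711.9.
∂Q/∂P_r = 2640.
E = (2640) × (10.3/20711.9) = 1.31286…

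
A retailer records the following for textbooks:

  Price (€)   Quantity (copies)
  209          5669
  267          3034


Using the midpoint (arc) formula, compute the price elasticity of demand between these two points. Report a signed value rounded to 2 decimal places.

-2.48

%ΔQ = (3034 − 5669) / [(5669 + 3034)/2] = -2635/4351.5 = -0.605538…
%ΔP = (267 − 209) / [(209 + 267)/2] = 58/238 = 0.243697…
Arc Ed = %ΔQ / %ΔP = (-2635/4351.5) / (58/238) = -2.4847…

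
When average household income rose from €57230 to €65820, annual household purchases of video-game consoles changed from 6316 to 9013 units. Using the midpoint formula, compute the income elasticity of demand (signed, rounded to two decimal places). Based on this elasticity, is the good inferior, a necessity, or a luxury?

2.52; luxury

%ΔQ = (9013 − 6316)/[( 6316 + 9013)/2] = 2697/7664.5 = 0.351882…
%ΔIncome = (65820 − 57230)/[( 57230 + 65820)/2] = 8590/61525 = 0.139618…
E_income = (2697/7664.5) / (8590/61525) = 2.5203…
E_income > 1 ⇒ normal good, luxury.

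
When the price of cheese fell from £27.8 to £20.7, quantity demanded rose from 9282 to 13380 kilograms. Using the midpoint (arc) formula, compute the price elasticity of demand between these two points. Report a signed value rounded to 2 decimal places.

-1.24

%ΔQ = (13380 − 9282) / [(9282 + 13380)/2] = 4098/11331 = 0.361662…
%ΔP = (20.7 − 27.8) / [(27.8 + 20.7)/2] = -7.1/24.25 = -0.292783…
Arc Ed = %ΔQ / %ΔP = (4098/11331) / (-7.1/24.25) = -1.2352…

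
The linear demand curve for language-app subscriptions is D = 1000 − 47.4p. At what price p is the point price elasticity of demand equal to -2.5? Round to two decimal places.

Ed = −47.4p/(1000 − 47.4p). Set this equal to -2.5:
47.4p = 2.5·(1000 − 47.4p) ⇒ 47.4p(1 + 2.5) = 2.5·1000
p = 2.5·1000 / (47.4·3.5) = 15.0693…

15.07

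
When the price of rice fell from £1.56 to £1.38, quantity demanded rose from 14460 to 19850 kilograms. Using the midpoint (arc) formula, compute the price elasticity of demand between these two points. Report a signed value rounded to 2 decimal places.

%ΔQ = (19850 − 14460) / [(14460 + 19850)/2] = 5390/17155 = 0.314194…
%ΔP = (1.38 − 1.56) / [(1.56 + 1.38)/2] = -0.18/1.47 = -0.122448…
Arc Ed = %ΔQ / %ΔP = (5390/17155) / (-0.18/1.47) = -2.5659…

-2.57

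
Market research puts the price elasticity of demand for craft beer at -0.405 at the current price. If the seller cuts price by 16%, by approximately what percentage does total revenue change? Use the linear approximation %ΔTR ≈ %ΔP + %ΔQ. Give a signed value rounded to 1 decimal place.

-9.5%

%ΔQ ≈ Ed × %ΔP = (-0.405) × (-16%) = +6.4800%
%ΔTR ≈ %ΔP + %ΔQ = (-16%) + (+6.4800%) = -9.5200%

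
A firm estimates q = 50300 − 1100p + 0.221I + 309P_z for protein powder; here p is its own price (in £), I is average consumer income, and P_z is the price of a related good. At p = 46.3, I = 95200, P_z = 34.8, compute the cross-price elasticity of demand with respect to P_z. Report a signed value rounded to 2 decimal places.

At the given values, q = 50300 − 1100(46.3) + 0.221(95200) + 309(34.8) = 31162.4.
∂q/∂P_z = 309.
E = (309) × (34.8/31162.4) = 0.3450…

0.35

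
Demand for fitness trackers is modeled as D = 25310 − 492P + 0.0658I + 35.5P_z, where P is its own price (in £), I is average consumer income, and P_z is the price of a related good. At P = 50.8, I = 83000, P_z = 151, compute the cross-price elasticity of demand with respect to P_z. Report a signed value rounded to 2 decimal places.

At the given values, D = 25310 − 492(50.8) + 0.0658(83000) + 35.5(151) = 11138.3.
∂D/∂P_z = 35.5.
E = (35.5) × (151/11138.3) = 0.4812…

0.48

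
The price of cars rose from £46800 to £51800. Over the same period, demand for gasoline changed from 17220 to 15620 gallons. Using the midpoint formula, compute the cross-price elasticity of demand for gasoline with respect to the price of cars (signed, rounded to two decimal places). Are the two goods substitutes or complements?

-0.96; complements

%ΔQ_{gasoline} = (15620 − 17220)/avg = -1600/16420 = -0.097442…
%ΔP_{cars} = (51800 − 46800)/avg = 5000/49300 = 0.101419…
E_cross = (-1600/16420) / (5000/49300) = -0.9607…
E_cross < 0 ⇒ the goods are complements.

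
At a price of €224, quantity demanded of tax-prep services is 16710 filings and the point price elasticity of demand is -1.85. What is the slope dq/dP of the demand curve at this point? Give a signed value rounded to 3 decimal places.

-138.007

Ed = (dq/dP)·(P/q) ⇒ dq/dP = Ed·q/P = (-1.85)·16710/224 = -138.00669…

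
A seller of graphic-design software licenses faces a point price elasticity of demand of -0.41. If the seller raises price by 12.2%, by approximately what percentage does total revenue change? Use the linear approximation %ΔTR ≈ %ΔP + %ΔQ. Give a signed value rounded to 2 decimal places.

+7.20%

%ΔQ ≈ Ed × %ΔP = (-0.41) × (+12.2%) = -5.0020%
%ΔTR ≈ %ΔP + %ΔQ = (+12.2%) + (-5.0020%) = +7.1980%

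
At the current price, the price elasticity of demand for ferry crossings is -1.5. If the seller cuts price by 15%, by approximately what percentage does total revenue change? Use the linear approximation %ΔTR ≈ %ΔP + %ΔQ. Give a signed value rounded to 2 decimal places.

%ΔQ ≈ Ed × %ΔP = (-1.5) × (-15%) = +22.5000%
%ΔTR ≈ %ΔP + %ΔQ = (-15%) + (+22.5000%) = +7.5000%

+7.50%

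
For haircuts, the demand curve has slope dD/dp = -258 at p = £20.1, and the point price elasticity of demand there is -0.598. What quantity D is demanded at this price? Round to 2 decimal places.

8671.91

Ed = (dD/dp)·(p/D) ⇒ D = (dD/dp)·p/Ed = (-258)·20.1/(-0.598) = 8671.9063…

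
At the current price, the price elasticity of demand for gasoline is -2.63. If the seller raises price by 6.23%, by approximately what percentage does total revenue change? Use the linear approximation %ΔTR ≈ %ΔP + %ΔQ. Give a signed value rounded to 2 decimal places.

-10.15%

%ΔQ ≈ Ed × %ΔP = (-2.63) × (+6.23%) = -16.3849%
%ΔTR ≈ %ΔP + %ΔQ = (+6.23%) + (-16.3849%) = -10.1549%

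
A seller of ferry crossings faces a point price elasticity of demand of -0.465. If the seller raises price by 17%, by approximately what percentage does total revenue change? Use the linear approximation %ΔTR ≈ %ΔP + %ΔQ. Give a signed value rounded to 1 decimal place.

+9.1%

%ΔQ ≈ Ed × %ΔP = (-0.465) × (+17%) = -7.9050%
%ΔTR ≈ %ΔP + %ΔQ = (+17%) + (-7.9050%) = +9.0950%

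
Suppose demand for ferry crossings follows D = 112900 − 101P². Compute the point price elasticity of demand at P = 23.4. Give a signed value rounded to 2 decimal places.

dD/dP = −2·101·P = -4726.8. At P = 23.4, D = 57596.44.
Ed = (dD/dP)·(P/D) = (-4726.8) × (23.4/57596.44) = -1.9203…

-1.92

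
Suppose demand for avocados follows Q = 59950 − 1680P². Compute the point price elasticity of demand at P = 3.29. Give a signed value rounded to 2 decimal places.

dQ/dP = −2·1680·P = -11054.4. At P = 3.29, Q = 41765.512.
Ed = (dQ/dP)·(P/Q) = (-11054.4) × (3.29/41765.512) = -0.8707…

-0.87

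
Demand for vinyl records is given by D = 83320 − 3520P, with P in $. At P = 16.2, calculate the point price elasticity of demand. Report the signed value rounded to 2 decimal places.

-2.17

dD/dP = −3520. At P = 16.2, D = 83320 − 3520(16.2) = 26296.
Ed = (dD/dP)·(P/D) = −3520 × (16.2/26296) = -2.1685…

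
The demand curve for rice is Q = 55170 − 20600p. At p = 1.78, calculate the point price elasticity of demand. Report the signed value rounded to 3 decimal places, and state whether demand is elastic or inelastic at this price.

-1.982; elastic

dQ/dp = −20600. At p = 1.78, Q = 55170 − 20600(1.78) = 18502.
Ed = (dQ/dp)·(p/Q) = −20600 × (1.78/18502) = -1.98183…
|Ed| = 1.982 > 1, so demand is elastic.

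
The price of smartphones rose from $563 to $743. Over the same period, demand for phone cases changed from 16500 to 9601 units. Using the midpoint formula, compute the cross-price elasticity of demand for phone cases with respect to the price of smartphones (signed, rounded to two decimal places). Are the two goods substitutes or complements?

-1.92; complements

%ΔQ_{phone cases} = (9601 − 16500)/avg = -6899/13050.5 = -0.528638…
%ΔP_{smartphones} = (743 − 563)/avg = 180/653 = 0.275650…
E_cross = (-6899/13050.5) / (180/653) = -1.9177…
E_cross < 0 ⇒ the goods are complements.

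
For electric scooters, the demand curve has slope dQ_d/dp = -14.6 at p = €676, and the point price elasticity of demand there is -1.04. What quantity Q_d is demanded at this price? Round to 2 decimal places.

Ed = (dQ_d/dp)·(p/Q_d) ⇒ Q_d = (dQ_d/dp)·p/Ed = (-14.6)·676/(-1.04) = 9490

9490.00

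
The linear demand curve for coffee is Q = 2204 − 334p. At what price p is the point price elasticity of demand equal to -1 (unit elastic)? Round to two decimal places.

Ed = −334p/(2204 − 334p). Set this equal to -1:
334p = 1·(2204 − 334p) ⇒ 334p(1 + 1) = 1·2204
p = 1·2204 / (334·2) = 3.2994…

3.30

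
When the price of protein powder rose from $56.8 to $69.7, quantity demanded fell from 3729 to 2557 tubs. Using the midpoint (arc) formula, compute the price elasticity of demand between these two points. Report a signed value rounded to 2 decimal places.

-1.83

%ΔQ = (2557 − 3729) / [(3729 + 2557)/2] = -1172/3143 = -0.372892…
%ΔP = (69.7 − 56.8) / [(56.8 + 69.7)/2] = 12.9/63.25 = 0.203952…
Arc Ed = %ΔQ / %ΔP = (-1172/3143) / (12.9/63.25) = -1.8283…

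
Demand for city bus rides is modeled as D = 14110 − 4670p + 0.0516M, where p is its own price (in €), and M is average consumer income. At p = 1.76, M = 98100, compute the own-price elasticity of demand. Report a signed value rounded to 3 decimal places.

At the given values, D = 14110 − 4670(1.76) + 0.0516(98100) = 10952.76.
∂D/∂p = −4670.
E = (-4670) × (1.76/10952.76) = -0.75042…

-0.750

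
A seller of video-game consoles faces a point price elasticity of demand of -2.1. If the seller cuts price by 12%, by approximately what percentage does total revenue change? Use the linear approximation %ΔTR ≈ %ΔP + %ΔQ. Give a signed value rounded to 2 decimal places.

+13.20%

%ΔQ ≈ Ed × %ΔP = (-2.1) × (-12%) = +25.2000%
%ΔTR ≈ %ΔP + %ΔQ = (-12%) + (+25.2000%) = +13.2000%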